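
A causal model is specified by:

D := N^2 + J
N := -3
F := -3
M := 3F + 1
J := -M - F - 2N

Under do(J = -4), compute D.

5

Intervening sets J = -4 and removes its equation (J := -M - F - 2N).
D = N^2 + J  [with N=-3, J=-4]  = 5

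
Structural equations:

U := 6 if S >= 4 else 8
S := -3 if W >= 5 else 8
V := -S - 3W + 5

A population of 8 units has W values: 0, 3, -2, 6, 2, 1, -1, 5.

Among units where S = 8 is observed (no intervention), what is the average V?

E[V|S=8] averages over only the 6 units with S=8 (W = 0, 3, -2, 2, 1, -1): V = -3, -12, 3, -9, -6, 0, mean -4.5.

-4.5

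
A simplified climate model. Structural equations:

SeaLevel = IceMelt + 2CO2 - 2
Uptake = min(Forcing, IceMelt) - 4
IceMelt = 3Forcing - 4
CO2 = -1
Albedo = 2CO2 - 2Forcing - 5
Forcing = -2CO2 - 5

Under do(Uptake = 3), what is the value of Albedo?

do(Uptake=3) replaces the equation Uptake = min(Forcing, IceMelt) - 4 with the constant Uptake = 3.
No directed path runs from Uptake to Albedo, so Albedo keeps its natural value.
Forcing = -2CO2 - 5  [with CO2=-1]  = -3
Albedo = 2CO2 - 2Forcing - 5  [with CO2=-1, Forcing=-3]  = -1

-1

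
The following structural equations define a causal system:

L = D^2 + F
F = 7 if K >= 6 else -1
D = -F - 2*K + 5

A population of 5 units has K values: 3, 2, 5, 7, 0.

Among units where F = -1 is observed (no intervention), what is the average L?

13

Conditioning on F=-1 selects the 4 unit(s) with K ∈ {3, 2, 5, 0}. Their L values: -1, 3, 15, 35. Mean = 13.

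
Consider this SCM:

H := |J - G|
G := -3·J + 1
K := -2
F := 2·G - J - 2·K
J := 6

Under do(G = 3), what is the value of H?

3

The intervention breaks the incoming arrows to G: G := -3·J + 1 no longer applies, and G = 3.
H = |J - G|  [with J=6, G=3]  = 3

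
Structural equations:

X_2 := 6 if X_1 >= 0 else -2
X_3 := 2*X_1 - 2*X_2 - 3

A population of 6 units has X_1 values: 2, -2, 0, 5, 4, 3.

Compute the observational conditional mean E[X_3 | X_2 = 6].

-9.4

Conditioning on X_2=6 selects the 5 unit(s) with X_1 ∈ {2, 0, 5, 4, 3}. Their X_3 values: -11, -15, -5, -7, -9. Mean = -9.4.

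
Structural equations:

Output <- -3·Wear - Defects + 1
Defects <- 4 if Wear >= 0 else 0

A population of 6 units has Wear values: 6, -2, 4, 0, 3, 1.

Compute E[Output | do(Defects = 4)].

Under do(Defects=4), Defects's equation is replaced by Defects=4 for every unit. Per-unit Output: -21, 3, -15, -3, -12, -6. Mean = -9.

-9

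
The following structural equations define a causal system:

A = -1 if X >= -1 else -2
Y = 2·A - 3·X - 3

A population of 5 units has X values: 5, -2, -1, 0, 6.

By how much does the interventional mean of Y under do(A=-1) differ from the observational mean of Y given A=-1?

2.7

do(A=-1) breaks A's dependence on X. With A=-1 fixed, Y across the units is -20, 1, -2, -5, -23, mean -9.8.
Conditioning on A=-1 selects the 4 unit(s) with X ∈ {5, -1, 0, 6}. Their Y values: -20, -2, -5, -23. Mean = -12.5.
Difference = -9.8 − (-12.5) = 2.7.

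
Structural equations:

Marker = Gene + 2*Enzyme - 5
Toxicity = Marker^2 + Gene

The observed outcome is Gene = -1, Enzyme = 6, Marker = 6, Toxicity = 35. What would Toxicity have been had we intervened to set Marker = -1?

The intervention breaks the incoming arrows to Marker: Marker = Gene + 2*Enzyme - 5 no longer applies, and Marker = -1.
Toxicity = Marker^2 + Gene  [with Marker=-1, Gene=-1]  = 0

0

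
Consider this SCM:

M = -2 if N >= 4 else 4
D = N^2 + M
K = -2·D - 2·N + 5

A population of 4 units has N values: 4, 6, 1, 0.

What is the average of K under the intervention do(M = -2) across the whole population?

do(M=-2) breaks M's dependence on N. With M=-2 fixed, K across the units is -31, -75, 5, 9, mean -23.

-23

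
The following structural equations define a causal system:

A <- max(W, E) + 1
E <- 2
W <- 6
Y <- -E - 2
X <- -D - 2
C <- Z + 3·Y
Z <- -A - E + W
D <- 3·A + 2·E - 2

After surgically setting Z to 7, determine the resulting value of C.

do(Z=7) replaces the equation Z <- -A - E + W with the constant Z = 7.
Y = -E - 2  [with E=2]  = -4
C = Z + 3·Y  [with Z=7, Y=-4]  = -5

-5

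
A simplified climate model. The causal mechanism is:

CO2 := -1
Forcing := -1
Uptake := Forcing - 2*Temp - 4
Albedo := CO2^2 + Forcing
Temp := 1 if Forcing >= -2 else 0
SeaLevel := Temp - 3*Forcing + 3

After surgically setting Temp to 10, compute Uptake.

The intervention breaks the incoming arrows to Temp: Temp := 1 if Forcing >= -2 else 0 no longer applies, and Temp = 10.
Uptake = Forcing - 2*Temp - 4  [with Forcing=-1, Temp=10]  = -25

-25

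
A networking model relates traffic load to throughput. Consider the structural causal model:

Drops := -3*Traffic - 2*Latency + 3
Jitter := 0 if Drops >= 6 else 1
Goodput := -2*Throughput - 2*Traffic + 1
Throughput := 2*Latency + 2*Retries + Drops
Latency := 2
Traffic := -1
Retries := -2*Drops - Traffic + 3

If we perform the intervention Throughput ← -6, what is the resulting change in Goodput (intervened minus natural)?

24

Intervening sets Throughput = -6 and removes its equation (Throughput := 2*Latency + 2*Retries + Drops).
Goodput = -2*Throughput - 2*Traffic + 1  [with Throughput=-6, Traffic=-1]  = 15
Without intervention: Drops = -3*Traffic - 2*Latency + 3  [with Traffic=-1, Latency=2]  = 2; Retries = -2*Drops - Traffic + 3  [with Drops=2, Traffic=-1]  = 0; Throughput = 2*Latency + 2*Retries + Drops  [with Latency=2, Retries=0, Drops=2]  = 6; Goodput = -2*Throughput - 2*Traffic + 1  [with Throughput=6, Traffic=-1]  = -9.
Change = 15 − (-9) = 24.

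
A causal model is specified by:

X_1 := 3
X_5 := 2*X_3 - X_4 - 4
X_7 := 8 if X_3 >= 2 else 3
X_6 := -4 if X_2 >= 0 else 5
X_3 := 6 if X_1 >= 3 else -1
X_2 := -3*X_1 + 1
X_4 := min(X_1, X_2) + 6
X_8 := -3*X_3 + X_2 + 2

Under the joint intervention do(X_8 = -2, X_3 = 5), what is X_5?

The joint intervention fixes X_8 = -2, X_3 = 5, removing each variable's own equation.
X_2 = -3*X_1 + 1  [with X_1=3]  = -8
X_4 = min(X_1, X_2) + 6  [with X_1=3, X_2=-8]  = -2
X_5 = 2*X_3 - X_4 - 4  [with X_3=5, X_4=-2]  = 8

8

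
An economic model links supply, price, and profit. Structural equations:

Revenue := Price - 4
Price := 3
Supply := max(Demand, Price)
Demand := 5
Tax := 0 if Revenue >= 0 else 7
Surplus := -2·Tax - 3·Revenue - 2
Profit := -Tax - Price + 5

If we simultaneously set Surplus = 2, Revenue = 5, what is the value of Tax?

Under do(Surplus = 2, Revenue = 5), each intervened variable's structural equation is replaced by its fixed value.
Tax = 0 if Revenue >= 0 else 7  [with Revenue=5]  = 0

0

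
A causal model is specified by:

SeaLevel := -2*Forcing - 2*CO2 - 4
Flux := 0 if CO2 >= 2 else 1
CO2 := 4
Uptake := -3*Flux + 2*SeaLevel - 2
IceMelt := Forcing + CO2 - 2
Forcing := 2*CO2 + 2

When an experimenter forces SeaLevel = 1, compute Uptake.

0

Under do(SeaLevel=1), the mechanism SeaLevel := -2*Forcing - 2*CO2 - 4 is discarded; SeaLevel is fixed at 1.
Flux = 0 if CO2 >= 2 else 1  [with CO2=4]  = 0
Uptake = -3*Flux + 2*SeaLevel - 2  [with Flux=0, SeaLevel=1]  = 0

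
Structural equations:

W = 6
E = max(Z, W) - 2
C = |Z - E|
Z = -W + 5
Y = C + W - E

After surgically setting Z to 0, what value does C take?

Under do(Z=0), the mechanism Z = -W + 5 is discarded; Z is fixed at 0.
E = max(Z, W) - 2  [with Z=0, W=6]  = 4
C = |Z - E|  [with Z=0, E=4]  = 4

4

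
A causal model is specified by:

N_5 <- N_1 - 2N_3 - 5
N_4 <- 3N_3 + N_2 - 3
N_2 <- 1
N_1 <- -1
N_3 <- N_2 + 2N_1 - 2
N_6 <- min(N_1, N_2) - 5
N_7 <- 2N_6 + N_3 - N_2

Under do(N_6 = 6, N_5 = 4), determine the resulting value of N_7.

8

Setting N_6 = 6, N_5 = 4 by intervention discards those variables' equations.
N_3 = N_2 + 2N_1 - 2  [with N_2=1, N_1=-1]  = -3
N_7 = 2N_6 + N_3 - N_2  [with N_6=6, N_3=-3, N_2=1]  = 8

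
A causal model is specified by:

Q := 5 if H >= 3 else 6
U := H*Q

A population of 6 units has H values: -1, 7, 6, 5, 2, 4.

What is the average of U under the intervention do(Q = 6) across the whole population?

Under do(Q=6), Q's equation is replaced by Q=6 for every unit. Per-unit U: -6, 42, 36, 30, 12, 24. Mean = 23.

23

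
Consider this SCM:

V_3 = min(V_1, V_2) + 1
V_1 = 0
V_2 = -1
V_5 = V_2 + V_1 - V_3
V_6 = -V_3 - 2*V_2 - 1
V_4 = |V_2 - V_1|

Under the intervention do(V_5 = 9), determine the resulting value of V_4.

1

The intervention breaks the incoming arrows to V_5: V_5 = V_2 + V_1 - V_3 no longer applies, and V_5 = 9.
Since V_4 is not a descendant of the intervened variable, it is unaffected.
V_4 = |V_2 - V_1|  [with V_2=-1, V_1=0]  = 1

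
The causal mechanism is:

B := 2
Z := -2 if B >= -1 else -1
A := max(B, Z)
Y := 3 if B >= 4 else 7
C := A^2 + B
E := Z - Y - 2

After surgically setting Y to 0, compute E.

Under do(Y=0), the mechanism Y := 3 if B >= 4 else 7 is discarded; Y is fixed at 0.
Z = -2 if B >= -1 else -1  [with B=2]  = -2
E = Z - Y - 2  [with Z=-2, Y=0]  = -4

-4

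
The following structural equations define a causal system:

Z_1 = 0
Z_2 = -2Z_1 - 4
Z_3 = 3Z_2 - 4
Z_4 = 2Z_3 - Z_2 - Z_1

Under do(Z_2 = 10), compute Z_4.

Under do(Z_2=10), the mechanism Z_2 = -2Z_1 - 4 is discarded; Z_2 is fixed at 10.
Z_3 = 3Z_2 - 4  [with Z_2=10]  = 26
Z_4 = 2Z_3 - Z_2 - Z_1  [with Z_3=26, Z_2=10, Z_1=0]  = 42

42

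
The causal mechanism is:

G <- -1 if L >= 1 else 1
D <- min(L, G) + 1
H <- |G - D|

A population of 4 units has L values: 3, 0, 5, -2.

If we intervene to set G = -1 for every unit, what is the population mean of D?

-0.25

Every unit gets G=-1 under the intervention. D values become 0, 0, 0, -1; E[D|do(G=-1)] = -0.25.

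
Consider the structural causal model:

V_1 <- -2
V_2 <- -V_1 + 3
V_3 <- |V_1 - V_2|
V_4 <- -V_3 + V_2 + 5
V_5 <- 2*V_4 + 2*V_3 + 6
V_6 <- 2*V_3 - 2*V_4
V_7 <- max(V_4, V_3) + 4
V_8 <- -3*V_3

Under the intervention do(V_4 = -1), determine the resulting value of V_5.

18

Intervening sets V_4 = -1 and removes its equation (V_4 <- -V_3 + V_2 + 5).
V_2 = -V_1 + 3  [with V_1=-2]  = 5
V_3 = |V_1 - V_2|  [with V_1=-2, V_2=5]  = 7
V_5 = 2*V_4 + 2*V_3 + 6  [with V_4=-1, V_3=7]  = 18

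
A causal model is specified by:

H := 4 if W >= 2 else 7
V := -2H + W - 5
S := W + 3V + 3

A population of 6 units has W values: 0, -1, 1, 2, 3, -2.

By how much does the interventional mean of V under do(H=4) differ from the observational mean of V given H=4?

Under do(H=4), H's equation is replaced by H=4 for every unit. Per-unit V: -13, -14, -12, -11, -10, -15. Mean = -12.5.
Conditioning on H=4 selects the 2 unit(s) with W ∈ {2, 3}. Their V values: -11, -10. Mean = -10.5.
Difference = -12.5 − (-10.5) = -2.

-2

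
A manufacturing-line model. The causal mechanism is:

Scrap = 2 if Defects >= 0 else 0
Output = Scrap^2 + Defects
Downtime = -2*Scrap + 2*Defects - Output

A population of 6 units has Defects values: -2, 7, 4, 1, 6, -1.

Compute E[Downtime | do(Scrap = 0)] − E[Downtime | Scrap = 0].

Under do(Scrap=0), Scrap's equation is replaced by Scrap=0 for every unit. Per-unit Downtime: -2, 7, 4, 1, 6, -1. Mean = 2.5.
E[Downtime|Scrap=0] averages over only the 2 units with Scrap=0 (Defects = -2, -1): Downtime = -2, -1, mean -1.5.
Difference = 2.5 − (-1.5) = 4.

4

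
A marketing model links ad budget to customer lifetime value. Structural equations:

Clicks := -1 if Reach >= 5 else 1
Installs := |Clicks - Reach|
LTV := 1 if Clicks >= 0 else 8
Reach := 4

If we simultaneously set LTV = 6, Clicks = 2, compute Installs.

2

Setting LTV = 6, Clicks = 2 by intervention discards those variables' equations.
Installs = |Clicks - Reach|  [with Clicks=2, Reach=4]  = 2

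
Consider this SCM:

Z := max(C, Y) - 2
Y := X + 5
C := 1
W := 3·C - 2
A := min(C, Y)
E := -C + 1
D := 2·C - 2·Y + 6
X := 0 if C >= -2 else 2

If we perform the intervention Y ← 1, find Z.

-1

do(Y=1) replaces the equation Y := X + 5 with the constant Y = 1.
Z = max(C, Y) - 2  [with C=1, Y=1]  = -1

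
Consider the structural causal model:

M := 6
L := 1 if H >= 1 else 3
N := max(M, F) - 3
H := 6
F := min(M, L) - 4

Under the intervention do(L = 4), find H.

6

Under do(L=4), the mechanism L := 1 if H >= 1 else 3 is discarded; L is fixed at 4.
Since H is not a descendant of the intervened variable, it is unaffected.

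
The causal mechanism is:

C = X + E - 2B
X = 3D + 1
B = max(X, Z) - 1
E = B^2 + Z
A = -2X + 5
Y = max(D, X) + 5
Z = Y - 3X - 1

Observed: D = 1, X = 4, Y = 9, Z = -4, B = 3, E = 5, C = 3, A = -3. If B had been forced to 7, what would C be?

35

Under do(B=7), the mechanism B = max(X, Z) - 1 is discarded; B is fixed at 7.
X = 3D + 1  [with D=1]  = 4
Y = max(D, X) + 5  [with D=1, X=4]  = 9
Z = Y - 3X - 1  [with Y=9, X=4]  = -4
E = B^2 + Z  [with B=7, Z=-4]  = 45
C = X + E - 2B  [with X=4, E=45, B=7]  = 35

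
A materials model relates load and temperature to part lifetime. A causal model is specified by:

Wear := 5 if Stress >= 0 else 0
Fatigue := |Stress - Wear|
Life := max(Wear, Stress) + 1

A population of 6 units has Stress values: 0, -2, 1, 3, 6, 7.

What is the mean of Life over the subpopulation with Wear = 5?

Observing Wear=5 restricts to units where Wear's equation naturally yields 5: Stress ∈ {0, 1, 3, 6, 7}. In that subpopulation Life = 6, 6, 6, 7, 8, mean 6.6.

6.6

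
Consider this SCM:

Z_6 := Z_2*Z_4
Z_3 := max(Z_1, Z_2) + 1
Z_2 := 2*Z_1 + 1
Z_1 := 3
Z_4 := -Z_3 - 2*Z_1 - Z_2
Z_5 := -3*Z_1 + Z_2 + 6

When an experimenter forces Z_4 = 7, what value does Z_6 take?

49

Under do(Z_4=7), the mechanism Z_4 := -Z_3 - 2*Z_1 - Z_2 is discarded; Z_4 is fixed at 7.
Z_2 = 2*Z_1 + 1  [with Z_1=3]  = 7
Z_6 = Z_2*Z_4  [with Z_2=7, Z_4=7]  = 49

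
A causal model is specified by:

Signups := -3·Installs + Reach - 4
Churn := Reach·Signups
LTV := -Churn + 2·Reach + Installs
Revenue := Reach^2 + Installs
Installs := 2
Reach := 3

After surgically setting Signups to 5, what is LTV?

-7

The intervention breaks the incoming arrows to Signups: Signups := -3·Installs + Reach - 4 no longer applies, and Signups = 5.
Churn = Reach·Signups  [with Reach=3, Signups=5]  = 15
LTV = -Churn + 2·Reach + Installs  [with Churn=15, Reach=3, Installs=2]  = -7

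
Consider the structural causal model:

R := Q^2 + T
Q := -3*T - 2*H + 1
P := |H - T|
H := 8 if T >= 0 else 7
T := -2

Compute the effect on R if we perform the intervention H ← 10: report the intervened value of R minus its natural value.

do(H=10) replaces the equation H := 8 if T >= 0 else 7 with the constant H = 10.
Q = -3*T - 2*H + 1  [with T=-2, H=10]  = -13
R = Q^2 + T  [with Q=-13, T=-2]  = 167
Without intervention: H = 8 if T >= 0 else 7  [with T=-2]  = 7; Q = -3*T - 2*H + 1  [with T=-2, H=7]  = -7; R = Q^2 + T  [with Q=-7, T=-2]  = 47.
Change = 167 − 47 = 120.

120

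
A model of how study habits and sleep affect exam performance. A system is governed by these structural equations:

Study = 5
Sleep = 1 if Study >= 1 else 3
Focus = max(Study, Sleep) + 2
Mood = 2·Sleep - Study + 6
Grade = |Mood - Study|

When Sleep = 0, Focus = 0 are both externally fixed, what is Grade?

4

Under do(Sleep = 0, Focus = 0), each intervened variable's structural equation is replaced by its fixed value.
Mood = 2·Sleep - Study + 6  [with Sleep=0, Study=5]  = 1
Grade = |Mood - Study|  [with Mood=1, Study=5]  = 4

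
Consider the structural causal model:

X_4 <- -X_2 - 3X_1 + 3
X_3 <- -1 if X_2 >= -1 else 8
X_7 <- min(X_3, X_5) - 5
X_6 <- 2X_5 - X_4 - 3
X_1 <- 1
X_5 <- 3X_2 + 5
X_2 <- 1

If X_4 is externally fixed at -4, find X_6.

Under do(X_4=-4), the mechanism X_4 <- -X_2 - 3X_1 + 3 is discarded; X_4 is fixed at -4.
X_5 = 3X_2 + 5  [with X_2=1]  = 8
X_6 = 2X_5 - X_4 - 3  [with X_5=8, X_4=-4]  = 17

17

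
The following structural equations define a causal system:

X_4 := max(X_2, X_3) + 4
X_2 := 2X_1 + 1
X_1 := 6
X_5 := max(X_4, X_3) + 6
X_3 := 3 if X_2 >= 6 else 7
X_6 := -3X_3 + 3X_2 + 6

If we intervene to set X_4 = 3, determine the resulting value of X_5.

Intervening sets X_4 = 3 and removes its equation (X_4 := max(X_2, X_3) + 4).
X_2 = 2X_1 + 1  [with X_1=6]  = 13
X_3 = 3 if X_2 >= 6 else 7  [with X_2=13]  = 3
X_5 = max(X_4, X_3) + 6  [with X_4=3, X_3=3]  = 9

9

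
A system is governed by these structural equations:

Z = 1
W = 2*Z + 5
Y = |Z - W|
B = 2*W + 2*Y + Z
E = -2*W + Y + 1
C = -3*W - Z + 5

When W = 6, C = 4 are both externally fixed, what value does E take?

-6

Setting W = 6, C = 4 by intervention discards those variables' equations.
Y = |Z - W|  [with Z=1, W=6]  = 5
E = -2*W + Y + 1  [with W=6, Y=5]  = -6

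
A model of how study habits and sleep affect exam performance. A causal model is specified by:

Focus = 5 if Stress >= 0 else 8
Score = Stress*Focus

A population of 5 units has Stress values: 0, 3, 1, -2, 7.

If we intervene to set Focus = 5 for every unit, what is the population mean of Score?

9

Under do(Focus=5), Focus's equation is replaced by Focus=5 for every unit. Per-unit Score: 0, 15, 5, -10, 35. Mean = 9.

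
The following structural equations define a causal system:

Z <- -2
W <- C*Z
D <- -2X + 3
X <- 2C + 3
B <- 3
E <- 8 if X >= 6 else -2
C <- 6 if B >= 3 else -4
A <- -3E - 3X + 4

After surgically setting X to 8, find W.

-12

Intervening sets X = 8 and removes its equation (X <- 2C + 3).
No directed path runs from X to W, so W keeps its natural value.
C = 6 if B >= 3 else -4  [with B=3]  = 6
W = C*Z  [with C=6, Z=-2]  = -12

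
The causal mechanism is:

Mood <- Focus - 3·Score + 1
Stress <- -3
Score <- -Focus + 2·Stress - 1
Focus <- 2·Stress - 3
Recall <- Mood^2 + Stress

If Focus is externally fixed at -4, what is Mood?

Under do(Focus=-4), the mechanism Focus <- 2·Stress - 3 is discarded; Focus is fixed at -4.
Score = -Focus + 2·Stress - 1  [with Focus=-4, Stress=-3]  = -3
Mood = Focus - 3·Score + 1  [with Focus=-4, Score=-3]  = 6

6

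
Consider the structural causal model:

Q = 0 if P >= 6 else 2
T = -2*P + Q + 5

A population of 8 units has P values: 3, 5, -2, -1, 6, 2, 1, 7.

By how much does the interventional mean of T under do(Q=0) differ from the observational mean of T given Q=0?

The intervention sets Q=0 in all 8 units regardless of P. Recomputing T per unit gives -1, -5, 9, 7, -7, 1, 3, -9; average -0.25.
E[T|Q=0] averages over only the 2 units with Q=0 (P = 6, 7): T = -7, -9, mean -8.
Difference = -0.25 − (-8) = 7.75.

7.75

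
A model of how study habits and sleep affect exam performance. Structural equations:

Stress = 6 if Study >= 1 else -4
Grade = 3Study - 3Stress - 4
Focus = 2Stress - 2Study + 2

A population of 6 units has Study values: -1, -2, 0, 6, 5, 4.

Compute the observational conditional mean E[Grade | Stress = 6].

Conditioning on Stress=6 selects the 3 unit(s) with Study ∈ {6, 5, 4}. Their Grade values: -4, -7, -10. Mean = -7.

-7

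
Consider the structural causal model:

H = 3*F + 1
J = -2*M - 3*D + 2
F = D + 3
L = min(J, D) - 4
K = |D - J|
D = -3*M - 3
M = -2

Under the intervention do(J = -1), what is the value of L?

The intervention breaks the incoming arrows to J: J = -2*M - 3*D + 2 no longer applies, and J = -1.
D = -3*M - 3  [with M=-2]  = 3
L = min(J, D) - 4  [with J=-1, D=3]  = -5

-5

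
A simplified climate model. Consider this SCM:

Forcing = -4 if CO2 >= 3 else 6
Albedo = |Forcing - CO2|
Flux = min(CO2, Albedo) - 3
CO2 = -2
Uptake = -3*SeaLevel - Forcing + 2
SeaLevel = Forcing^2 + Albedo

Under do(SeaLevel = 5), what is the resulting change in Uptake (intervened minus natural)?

117

Under do(SeaLevel=5), the mechanism SeaLevel = Forcing^2 + Albedo is discarded; SeaLevel is fixed at 5.
Forcing = -4 if CO2 >= 3 else 6  [with CO2=-2]  = 6
Uptake = -3*SeaLevel - Forcing + 2  [with SeaLevel=5, Forcing=6]  = -19
Without intervention: Forcing = -4 if CO2 >= 3 else 6  [with CO2=-2]  = 6; Albedo = |Forcing - CO2|  [with Forcing=6, CO2=-2]  = 8; SeaLevel = Forcing^2 + Albedo  [with Forcing=6, Albedo=8]  = 44; Uptake = -3*SeaLevel - Forcing + 2  [with SeaLevel=44, Forcing=6]  = -136.
Change = -19 − (-136) = 117.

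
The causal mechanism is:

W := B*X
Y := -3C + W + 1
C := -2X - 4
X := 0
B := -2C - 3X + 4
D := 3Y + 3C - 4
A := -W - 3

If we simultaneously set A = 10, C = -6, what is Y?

19

The joint intervention fixes A = 10, C = -6, removing each variable's own equation.
B = -2C - 3X + 4  [with C=-6, X=0]  = 16
W = B*X  [with B=16, X=0]  = 0
Y = -3C + W + 1  [with C=-6, W=0]  = 19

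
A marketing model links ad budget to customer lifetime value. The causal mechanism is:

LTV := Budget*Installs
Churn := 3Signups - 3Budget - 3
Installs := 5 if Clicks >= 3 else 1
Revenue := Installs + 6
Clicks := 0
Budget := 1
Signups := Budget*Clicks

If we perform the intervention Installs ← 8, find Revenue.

The intervention breaks the incoming arrows to Installs: Installs := 5 if Clicks >= 3 else 1 no longer applies, and Installs = 8.
Revenue = Installs + 6  [with Installs=8]  = 14

14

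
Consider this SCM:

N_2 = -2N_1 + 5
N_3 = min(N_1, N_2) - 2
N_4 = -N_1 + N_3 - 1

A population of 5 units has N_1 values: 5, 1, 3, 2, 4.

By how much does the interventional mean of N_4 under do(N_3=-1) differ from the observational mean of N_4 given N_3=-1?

Every unit gets N_3=-1 under the intervention. N_4 values become -7, -3, -5, -4, -6; E[N_4|do(N_3=-1)] = -5.
Conditioning on N_3=-1 selects the 2 unit(s) with N_1 ∈ {1, 2}. Their N_4 values: -3, -4. Mean = -3.5.
Difference = -5 − (-3.5) = -1.5.

-1.5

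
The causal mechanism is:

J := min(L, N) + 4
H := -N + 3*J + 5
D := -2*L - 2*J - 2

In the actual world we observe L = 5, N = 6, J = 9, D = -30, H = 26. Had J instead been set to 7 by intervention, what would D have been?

The intervention breaks the incoming arrows to J: J := min(L, N) + 4 no longer applies, and J = 7.
D = -2*L - 2*J - 2  [with L=5, J=7]  = -26

-26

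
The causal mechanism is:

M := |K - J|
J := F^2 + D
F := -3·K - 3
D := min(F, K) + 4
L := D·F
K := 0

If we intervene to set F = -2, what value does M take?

6

Under do(F=-2), the mechanism F := -3·K - 3 is discarded; F is fixed at -2.
D = min(F, K) + 4  [with F=-2, K=0]  = 2
J = F^2 + D  [with F=-2, D=2]  = 6
M = |K - J|  [with K=0, J=6]  = 6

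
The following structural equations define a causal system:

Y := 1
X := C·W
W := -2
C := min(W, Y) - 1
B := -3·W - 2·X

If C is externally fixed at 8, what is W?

Under do(C=8), the mechanism C := min(W, Y) - 1 is discarded; C is fixed at 8.
Since W is not a descendant of the intervened variable, it is unaffected.

-2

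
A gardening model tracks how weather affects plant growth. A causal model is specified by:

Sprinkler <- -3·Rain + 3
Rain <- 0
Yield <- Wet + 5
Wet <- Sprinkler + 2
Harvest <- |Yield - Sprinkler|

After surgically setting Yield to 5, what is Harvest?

Intervening sets Yield = 5 and removes its equation (Yield <- Wet + 5).
Sprinkler = -3·Rain + 3  [with Rain=0]  = 3
Harvest = |Yield - Sprinkler|  [with Yield=5, Sprinkler=3]  = 2

2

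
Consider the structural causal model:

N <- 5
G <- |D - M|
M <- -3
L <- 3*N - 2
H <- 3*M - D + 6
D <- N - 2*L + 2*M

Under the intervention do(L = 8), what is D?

The intervention breaks the incoming arrows to L: L <- 3*N - 2 no longer applies, and L = 8.
D = N - 2*L + 2*M  [with N=5, L=8, M=-3]  = -17

-17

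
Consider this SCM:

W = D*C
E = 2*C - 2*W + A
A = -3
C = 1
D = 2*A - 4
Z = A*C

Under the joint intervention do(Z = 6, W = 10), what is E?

-21

Setting Z = 6, W = 10 by intervention discards those variables' equations.
E = 2*C - 2*W + A  [with C=1, W=10, A=-3]  = -21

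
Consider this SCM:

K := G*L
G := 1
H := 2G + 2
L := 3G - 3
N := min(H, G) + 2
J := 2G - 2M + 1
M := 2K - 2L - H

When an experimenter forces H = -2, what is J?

-1

Under do(H=-2), the mechanism H := 2G + 2 is discarded; H is fixed at -2.
L = 3G - 3  [with G=1]  = 0
K = G*L  [with G=1, L=0]  = 0
M = 2K - 2L - H  [with K=0, L=0, H=-2]  = 2
J = 2G - 2M + 1  [with G=1, M=2]  = -1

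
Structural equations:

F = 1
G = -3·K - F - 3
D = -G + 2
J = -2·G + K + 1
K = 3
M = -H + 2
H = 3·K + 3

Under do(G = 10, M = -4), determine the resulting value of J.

-16

Setting G = 10, M = -4 by intervention discards those variables' equations.
J = -2·G + K + 1  [with G=10, K=3]  = -16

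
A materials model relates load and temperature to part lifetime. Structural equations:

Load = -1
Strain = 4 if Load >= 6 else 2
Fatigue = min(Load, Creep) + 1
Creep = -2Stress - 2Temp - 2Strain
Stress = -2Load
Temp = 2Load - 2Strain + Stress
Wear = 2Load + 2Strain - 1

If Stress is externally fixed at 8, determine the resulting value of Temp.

Under do(Stress=8), the mechanism Stress = -2Load is discarded; Stress is fixed at 8.
Strain = 4 if Load >= 6 else 2  [with Load=-1]  = 2
Temp = 2Load - 2Strain + Stress  [with Load=-1, Strain=2, Stress=8]  = 2

2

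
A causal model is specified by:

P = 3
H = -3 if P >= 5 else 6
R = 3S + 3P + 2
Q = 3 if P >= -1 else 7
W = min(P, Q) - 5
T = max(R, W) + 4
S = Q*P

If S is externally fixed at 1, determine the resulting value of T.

The intervention breaks the incoming arrows to S: S = Q*P no longer applies, and S = 1.
Q = 3 if P >= -1 else 7  [with P=3]  = 3
W = min(P, Q) - 5  [with P=3, Q=3]  = -2
R = 3S + 3P + 2  [with S=1, P=3]  = 14
T = max(R, W) + 4  [with R=14, W=-2]  = 18

18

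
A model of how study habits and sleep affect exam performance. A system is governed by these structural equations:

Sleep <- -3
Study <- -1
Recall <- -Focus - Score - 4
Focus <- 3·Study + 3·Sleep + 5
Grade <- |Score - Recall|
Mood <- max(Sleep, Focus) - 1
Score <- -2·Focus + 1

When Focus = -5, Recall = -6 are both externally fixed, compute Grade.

Under do(Focus = -5, Recall = -6), each intervened variable's structural equation is replaced by its fixed value.
Score = -2·Focus + 1  [with Focus=-5]  = 11
Grade = |Score - Recall|  [with Score=11, Recall=-6]  = 17

17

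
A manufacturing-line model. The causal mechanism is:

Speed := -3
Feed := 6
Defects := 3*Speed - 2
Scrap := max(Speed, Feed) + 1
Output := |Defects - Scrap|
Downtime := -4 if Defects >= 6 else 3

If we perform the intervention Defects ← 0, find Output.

7

do(Defects=0) replaces the equation Defects := 3*Speed - 2 with the constant Defects = 0.
Scrap = max(Speed, Feed) + 1  [with Speed=-3, Feed=6]  = 7
Output = |Defects - Scrap|  [with Defects=0, Scrap=7]  = 7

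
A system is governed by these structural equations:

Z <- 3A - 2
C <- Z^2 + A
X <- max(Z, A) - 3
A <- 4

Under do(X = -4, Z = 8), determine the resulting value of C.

68

Setting X = -4, Z = 8 by intervention discards those variables' equations.
C = Z^2 + A  [with Z=8, A=4]  = 68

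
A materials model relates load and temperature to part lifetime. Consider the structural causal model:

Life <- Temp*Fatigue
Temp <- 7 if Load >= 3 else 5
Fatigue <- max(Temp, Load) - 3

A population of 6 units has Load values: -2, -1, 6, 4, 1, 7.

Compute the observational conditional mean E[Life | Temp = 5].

Conditioning on Temp=5 selects the 3 unit(s) with Load ∈ {-2, -1, 1}. Their Life values: 10, 10, 10. Mean = 10.

10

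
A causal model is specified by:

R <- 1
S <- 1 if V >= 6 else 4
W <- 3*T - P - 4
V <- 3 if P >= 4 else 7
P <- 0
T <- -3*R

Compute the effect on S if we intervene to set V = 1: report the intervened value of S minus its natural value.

3

Under do(V=1), the mechanism V <- 3 if P >= 4 else 7 is discarded; V is fixed at 1.
S = 1 if V >= 6 else 4  [with V=1]  = 4
Without intervention: V = 3 if P >= 4 else 7  [with P=0]  = 7; S = 1 if V >= 6 else 4  [with V=7]  = 1.
Change = 4 − 1 = 3.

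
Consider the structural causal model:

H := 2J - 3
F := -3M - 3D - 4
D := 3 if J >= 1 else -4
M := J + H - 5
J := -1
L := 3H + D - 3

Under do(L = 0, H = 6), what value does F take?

8

Under do(L = 0, H = 6), each intervened variable's structural equation is replaced by its fixed value.
D = 3 if J >= 1 else -4  [with J=-1]  = -4
M = J + H - 5  [with J=-1, H=6]  = 0
F = -3M - 3D - 4  [with M=0, D=-4]  = 8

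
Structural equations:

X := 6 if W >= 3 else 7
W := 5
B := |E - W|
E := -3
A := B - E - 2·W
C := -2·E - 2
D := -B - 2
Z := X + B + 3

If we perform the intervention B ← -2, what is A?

The intervention breaks the incoming arrows to B: B := |E - W| no longer applies, and B = -2.
A = B - E - 2·W  [with B=-2, E=-3, W=5]  = -9

-9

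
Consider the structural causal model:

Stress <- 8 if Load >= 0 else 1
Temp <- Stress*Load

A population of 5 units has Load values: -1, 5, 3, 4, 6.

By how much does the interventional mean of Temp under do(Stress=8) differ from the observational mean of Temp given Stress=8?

-8.8

Every unit gets Stress=8 under the intervention. Temp values become -8, 40, 24, 32, 48; E[Temp|do(Stress=8)] = 27.2.
Conditioning on Stress=8 selects the 4 unit(s) with Load ∈ {5, 3, 4, 6}. Their Temp values: 40, 24, 32, 48. Mean = 36.
Difference = 27.2 − 36 = -8.8.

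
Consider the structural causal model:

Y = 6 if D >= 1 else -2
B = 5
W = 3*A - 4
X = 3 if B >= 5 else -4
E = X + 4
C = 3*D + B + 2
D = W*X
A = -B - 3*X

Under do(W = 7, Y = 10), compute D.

Setting W = 7, Y = 10 by intervention discards those variables' equations.
X = 3 if B >= 5 else -4  [with B=5]  = 3
D = W*X  [with W=7, X=3]  = 21

21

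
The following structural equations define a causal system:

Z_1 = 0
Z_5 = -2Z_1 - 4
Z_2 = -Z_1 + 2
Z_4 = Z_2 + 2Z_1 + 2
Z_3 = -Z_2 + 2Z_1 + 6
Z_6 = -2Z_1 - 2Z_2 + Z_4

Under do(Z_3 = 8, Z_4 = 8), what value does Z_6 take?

Setting Z_3 = 8, Z_4 = 8 by intervention discards those variables' equations.
Z_2 = -Z_1 + 2  [with Z_1=0]  = 2
Z_6 = -2Z_1 - 2Z_2 + Z_4  [with Z_1=0, Z_2=2, Z_4=8]  = 4

4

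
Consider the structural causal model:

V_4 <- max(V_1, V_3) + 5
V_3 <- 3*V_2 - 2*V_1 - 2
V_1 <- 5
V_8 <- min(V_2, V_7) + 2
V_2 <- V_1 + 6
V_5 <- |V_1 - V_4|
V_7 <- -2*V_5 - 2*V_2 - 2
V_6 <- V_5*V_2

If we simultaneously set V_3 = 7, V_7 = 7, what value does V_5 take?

7

Setting V_3 = 7, V_7 = 7 by intervention discards those variables' equations.
V_4 = max(V_1, V_3) + 5  [with V_1=5, V_3=7]  = 12
V_5 = |V_1 - V_4|  [with V_1=5, V_4=12]  = 7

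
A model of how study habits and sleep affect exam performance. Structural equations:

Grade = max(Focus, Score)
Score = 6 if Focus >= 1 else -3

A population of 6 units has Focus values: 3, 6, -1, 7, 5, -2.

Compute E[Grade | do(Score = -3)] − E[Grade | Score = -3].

4.5

The intervention sets Score=-3 in all 6 units regardless of Focus. Recomputing Grade per unit gives 3, 6, -1, 7, 5, -2; average 3.
E[Grade|Score=-3] averages over only the 2 units with Score=-3 (Focus = -1, -2): Grade = -1, -2, mean -1.5.
Difference = 3 − (-1.5) = 4.5.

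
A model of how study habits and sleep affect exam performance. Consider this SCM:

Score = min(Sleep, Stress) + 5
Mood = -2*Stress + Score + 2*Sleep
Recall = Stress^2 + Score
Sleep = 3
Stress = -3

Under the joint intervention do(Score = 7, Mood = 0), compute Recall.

Setting Score = 7, Mood = 0 by intervention discards those variables' equations.
Recall = Stress^2 + Score  [with Stress=-3, Score=7]  = 16

16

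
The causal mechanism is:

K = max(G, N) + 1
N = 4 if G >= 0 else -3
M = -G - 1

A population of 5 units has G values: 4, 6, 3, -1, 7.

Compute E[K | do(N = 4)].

Under do(N=4), N's equation is replaced by N=4 for every unit. Per-unit K: 5, 7, 5, 5, 8. Mean = 6.

6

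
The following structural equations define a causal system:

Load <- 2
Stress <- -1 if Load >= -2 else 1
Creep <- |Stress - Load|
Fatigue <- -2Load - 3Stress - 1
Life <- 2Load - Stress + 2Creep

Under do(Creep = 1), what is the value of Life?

do(Creep=1) replaces the equation Creep <- |Stress - Load| with the constant Creep = 1.
Stress = -1 if Load >= -2 else 1  [with Load=2]  = -1
Life = 2Load - Stress + 2Creep  [with Load=2, Stress=-1, Creep=1]  = 7

7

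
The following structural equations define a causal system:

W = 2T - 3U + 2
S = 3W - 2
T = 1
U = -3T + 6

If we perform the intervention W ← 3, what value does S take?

7

The intervention breaks the incoming arrows to W: W = 2T - 3U + 2 no longer applies, and W = 3.
S = 3W - 2  [with W=3]  = 7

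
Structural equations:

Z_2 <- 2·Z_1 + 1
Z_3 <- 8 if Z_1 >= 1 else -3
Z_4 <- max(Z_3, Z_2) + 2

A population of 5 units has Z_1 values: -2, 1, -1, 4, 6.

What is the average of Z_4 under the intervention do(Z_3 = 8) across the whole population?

Under do(Z_3=8), Z_3's equation is replaced by Z_3=8 for every unit. Per-unit Z_4: 10, 10, 10, 11, 15. Mean = 11.2.

11.2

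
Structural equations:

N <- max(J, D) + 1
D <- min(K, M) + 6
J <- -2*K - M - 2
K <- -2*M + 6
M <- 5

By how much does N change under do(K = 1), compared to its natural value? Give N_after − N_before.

do(K=1) replaces the equation K <- -2*M + 6 with the constant K = 1.
J = -2*K - M - 2  [with K=1, M=5]  = -9
D = min(K, M) + 6  [with K=1, M=5]  = 7
N = max(J, D) + 1  [with J=-9, D=7]  = 8
Without intervention: K = -2*M + 6  [with M=5]  = -4; J = -2*K - M - 2  [with K=-4, M=5]  = 1; D = min(K, M) + 6  [with K=-4, M=5]  = 2; N = max(J, D) + 1  [with J=1, D=2]  = 3.
Change = 8 − 3 = 5.

5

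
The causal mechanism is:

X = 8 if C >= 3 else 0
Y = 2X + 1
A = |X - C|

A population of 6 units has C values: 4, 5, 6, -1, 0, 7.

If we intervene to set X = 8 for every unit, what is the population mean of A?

4.5

do(X=8) breaks X's dependence on C. With X=8 fixed, A across the units is 4, 3, 2, 9, 8, 1, mean 4.5.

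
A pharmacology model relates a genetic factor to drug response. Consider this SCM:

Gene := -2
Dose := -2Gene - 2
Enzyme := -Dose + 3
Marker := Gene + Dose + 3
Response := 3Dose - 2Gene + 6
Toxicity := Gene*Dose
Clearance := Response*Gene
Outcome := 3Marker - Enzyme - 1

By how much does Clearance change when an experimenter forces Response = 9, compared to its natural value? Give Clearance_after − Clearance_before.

Under do(Response=9), the mechanism Response := 3Dose - 2Gene + 6 is discarded; Response is fixed at 9.
Clearance = Response*Gene  [with Response=9, Gene=-2]  = -18
Without intervention: Dose = -2Gene - 2  [with Gene=-2]  = 2; Response = 3Dose - 2Gene + 6  [with Dose=2, Gene=-2]  = 16; Clearance = Response*Gene  [with Response=16, Gene=-2]  = -32.
Change = -18 − (-32) = 14.

14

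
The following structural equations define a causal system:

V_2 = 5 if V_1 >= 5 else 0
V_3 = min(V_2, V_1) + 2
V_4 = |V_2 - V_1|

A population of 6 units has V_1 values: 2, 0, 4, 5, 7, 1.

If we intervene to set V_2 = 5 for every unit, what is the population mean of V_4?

2.5

Every unit gets V_2=5 under the intervention. V_4 values become 3, 5, 1, 0, 2, 4; E[V_4|do(V_2=5)] = 2.5.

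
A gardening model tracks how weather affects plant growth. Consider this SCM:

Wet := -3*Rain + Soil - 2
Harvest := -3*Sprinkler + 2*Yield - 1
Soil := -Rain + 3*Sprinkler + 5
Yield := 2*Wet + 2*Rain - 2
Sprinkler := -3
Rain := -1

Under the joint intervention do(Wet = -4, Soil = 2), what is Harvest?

-16

The joint intervention fixes Wet = -4, Soil = 2, removing each variable's own equation.
Yield = 2*Wet + 2*Rain - 2  [with Wet=-4, Rain=-1]  = -12
Harvest = -3*Sprinkler + 2*Yield - 1  [with Sprinkler=-3, Yield=-12]  = -16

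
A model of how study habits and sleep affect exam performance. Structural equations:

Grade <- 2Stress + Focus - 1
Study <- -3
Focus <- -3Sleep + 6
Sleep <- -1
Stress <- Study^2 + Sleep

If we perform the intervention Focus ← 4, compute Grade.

19

Intervening sets Focus = 4 and removes its equation (Focus <- -3Sleep + 6).
Stress = Study^2 + Sleep  [with Study=-3, Sleep=-1]  = 8
Grade = 2Stress + Focus - 1  [with Stress=8, Focus=4]  = 19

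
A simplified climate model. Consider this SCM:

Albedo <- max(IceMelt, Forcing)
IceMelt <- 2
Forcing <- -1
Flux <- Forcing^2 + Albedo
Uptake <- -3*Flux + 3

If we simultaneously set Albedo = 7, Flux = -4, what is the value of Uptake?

15

Setting Albedo = 7, Flux = -4 by intervention discards those variables' equations.
Uptake = -3*Flux + 3  [with Flux=-4]  = 15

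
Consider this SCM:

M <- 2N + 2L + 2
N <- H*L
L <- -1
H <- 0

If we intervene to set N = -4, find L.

Under do(N=-4), the mechanism N <- H*L is discarded; N is fixed at -4.
L is not downstream of the intervention, so its value is determined by the original equations.

-1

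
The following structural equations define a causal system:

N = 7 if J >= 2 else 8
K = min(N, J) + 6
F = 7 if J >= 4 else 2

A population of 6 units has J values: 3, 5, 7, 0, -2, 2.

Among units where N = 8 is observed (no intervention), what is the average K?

Observing N=8 restricts to units where N's equation naturally yields 8: J ∈ {0, -2}. In that subpopulation K = 6, 4, mean 5.

5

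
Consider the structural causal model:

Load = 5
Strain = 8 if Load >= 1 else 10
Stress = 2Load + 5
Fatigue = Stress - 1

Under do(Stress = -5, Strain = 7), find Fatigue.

Setting Stress = -5, Strain = 7 by intervention discards those variables' equations.
Fatigue = Stress - 1  [with Stress=-5]  = -6

-6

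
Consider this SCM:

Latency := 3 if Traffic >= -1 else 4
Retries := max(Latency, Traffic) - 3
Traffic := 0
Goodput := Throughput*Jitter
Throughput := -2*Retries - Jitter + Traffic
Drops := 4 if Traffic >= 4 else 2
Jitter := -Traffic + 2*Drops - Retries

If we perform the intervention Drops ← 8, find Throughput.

-16

The intervention breaks the incoming arrows to Drops: Drops := 4 if Traffic >= 4 else 2 no longer applies, and Drops = 8.
Latency = 3 if Traffic >= -1 else 4  [with Traffic=0]  = 3
Retries = max(Latency, Traffic) - 3  [with Latency=3, Traffic=0]  = 0
Jitter = -Traffic + 2*Drops - Retries  [with Traffic=0, Drops=8, Retries=0]  = 16
Throughput = -2*Retries - Jitter + Traffic  [with Retries=0, Jitter=16, Traffic=0]  = -16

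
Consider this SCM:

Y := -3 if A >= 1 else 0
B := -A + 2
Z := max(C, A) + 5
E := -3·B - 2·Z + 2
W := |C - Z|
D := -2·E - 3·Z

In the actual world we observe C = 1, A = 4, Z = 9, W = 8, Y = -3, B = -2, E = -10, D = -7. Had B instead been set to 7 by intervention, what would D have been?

Intervening sets B = 7 and removes its equation (B := -A + 2).
Z = max(C, A) + 5  [with C=1, A=4]  = 9
E = -3·B - 2·Z + 2  [with B=7, Z=9]  = -37
D = -2·E - 3·Z  [with E=-37, Z=9]  = 47

47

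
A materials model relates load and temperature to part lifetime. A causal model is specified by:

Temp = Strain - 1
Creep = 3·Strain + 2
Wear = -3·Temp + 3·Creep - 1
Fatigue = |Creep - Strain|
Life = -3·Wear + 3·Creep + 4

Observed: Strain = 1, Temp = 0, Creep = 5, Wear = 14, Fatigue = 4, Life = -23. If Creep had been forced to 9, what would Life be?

-47

The intervention breaks the incoming arrows to Creep: Creep = 3·Strain + 2 no longer applies, and Creep = 9.
Temp = Strain - 1  [with Strain=1]  = 0
Wear = -3·Temp + 3·Creep - 1  [with Temp=0, Creep=9]  = 26
Life = -3·Wear + 3·Creep + 4  [with Wear=26, Creep=9]  = -47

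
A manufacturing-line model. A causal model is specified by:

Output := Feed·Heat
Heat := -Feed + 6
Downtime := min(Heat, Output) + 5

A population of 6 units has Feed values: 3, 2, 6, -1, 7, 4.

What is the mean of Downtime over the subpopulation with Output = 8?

8

Conditioning on Output=8 selects the 2 unit(s) with Feed ∈ {2, 4}. Their Downtime values: 9, 7. Mean = 8.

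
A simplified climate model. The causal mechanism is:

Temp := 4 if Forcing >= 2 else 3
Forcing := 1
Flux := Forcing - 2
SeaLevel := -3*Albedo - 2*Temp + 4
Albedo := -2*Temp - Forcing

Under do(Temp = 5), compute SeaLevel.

27

Under do(Temp=5), the mechanism Temp := 4 if Forcing >= 2 else 3 is discarded; Temp is fixed at 5.
Albedo = -2*Temp - Forcing  [with Temp=5, Forcing=1]  = -11
SeaLevel = -3*Albedo - 2*Temp + 4  [with Albedo=-11, Temp=5]  = 27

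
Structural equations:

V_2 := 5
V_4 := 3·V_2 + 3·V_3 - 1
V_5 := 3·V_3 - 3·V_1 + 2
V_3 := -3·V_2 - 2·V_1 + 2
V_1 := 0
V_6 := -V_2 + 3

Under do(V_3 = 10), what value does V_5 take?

32

do(V_3=10) replaces the equation V_3 := -3·V_2 - 2·V_1 + 2 with the constant V_3 = 10.
V_5 = 3·V_3 - 3·V_1 + 2  [with V_3=10, V_1=0]  = 32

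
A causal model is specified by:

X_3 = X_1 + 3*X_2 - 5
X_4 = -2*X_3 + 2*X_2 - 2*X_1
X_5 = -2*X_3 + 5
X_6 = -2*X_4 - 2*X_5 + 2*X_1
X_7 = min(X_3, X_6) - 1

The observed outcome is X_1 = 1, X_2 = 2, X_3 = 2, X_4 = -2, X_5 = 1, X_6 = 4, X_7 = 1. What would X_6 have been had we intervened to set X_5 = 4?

The intervention breaks the incoming arrows to X_5: X_5 = -2*X_3 + 5 no longer applies, and X_5 = 4.
X_3 = X_1 + 3*X_2 - 5  [with X_1=1, X_2=2]  = 2
X_4 = -2*X_3 + 2*X_2 - 2*X_1  [with X_3=2, X_2=2, X_1=1]  = -2
X_6 = -2*X_4 - 2*X_5 + 2*X_1  [with X_4=-2, X_5=4, X_1=1]  = -2

-2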